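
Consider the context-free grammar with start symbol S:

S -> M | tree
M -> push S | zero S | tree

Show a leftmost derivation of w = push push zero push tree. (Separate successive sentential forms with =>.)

S => M => push S => push M => push push S => push push M => push push zero S => push push zero M => push push zero push S => push push zero push tree

S => M   [S -> M]
M => push S   [M -> push S]
push S => push M   [S -> M]
push M => push push S   [M -> push S]
push push S => push push M   [S -> M]
push push M => push push zero S   [M -> zero S]
push push zero S => push push zero M   [S -> M]
push push zero M => push push zero push S   [M -> push S]
push push zero push S => push push zero push tree   [S -> tree]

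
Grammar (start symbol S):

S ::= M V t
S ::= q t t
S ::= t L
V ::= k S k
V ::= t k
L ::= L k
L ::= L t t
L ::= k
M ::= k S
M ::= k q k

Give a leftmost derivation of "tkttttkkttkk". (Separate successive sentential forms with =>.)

S => tL => tLk => tLkk => tLttkk => tLkttkk => tLkkttkk => tLttkkttkk => tLttttkkttkk => tkttttkkttkk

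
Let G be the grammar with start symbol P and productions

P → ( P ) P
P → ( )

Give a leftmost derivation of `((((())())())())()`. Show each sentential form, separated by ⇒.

P ⇒ (P)P   [P → ( P ) P]
(P)P ⇒ ((P)P)P   [P → ( P ) P]
((P)P)P ⇒ (((P)P)P)P   [P → ( P ) P]
(((P)P)P)P ⇒ ((((P)P)P)P)P   [P → ( P ) P]
((((P)P)P)P)P ⇒ ((((())P)P)P)P   [P → ( )]
((((())P)P)P)P ⇒ ((((())())P)P)P   [P → ( )]
((((())())P)P)P ⇒ ((((())())())P)P   [P → ( )]
((((())())())P)P ⇒ ((((())())())())P   [P → ( )]
((((())())())())P ⇒ ((((())())())())()   [P → ( )]

P⇒(P)P⇒((P)P)P⇒(((P)P)P)P⇒((((P)P)P)P)P⇒((((())P)P)P)P⇒((((())())P)P)P⇒((((())())())P)P⇒((((())())())())P⇒((((())())())())()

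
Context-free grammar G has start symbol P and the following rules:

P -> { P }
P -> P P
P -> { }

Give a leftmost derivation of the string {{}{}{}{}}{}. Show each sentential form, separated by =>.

P => PP => {P}P => {PP}P => {PPP}P => {PPPP}P => {{}PPP}P => {{}{}PP}P => {{}{}{}P}P => {{}{}{}{}}P => {{}{}{}{}}{}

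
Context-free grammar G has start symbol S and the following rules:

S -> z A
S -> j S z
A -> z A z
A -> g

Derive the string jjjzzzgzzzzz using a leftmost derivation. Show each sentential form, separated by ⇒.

S⇒jSz⇒jjSzz⇒jjjSzzz⇒jjjzAzzz⇒jjjzzAzzzz⇒jjjzzzAzzzzz⇒jjjzzzgzzzzz

S ⇒ jSz   [S -> j S z]
jSz ⇒ jjSzz   [S -> j S z]
jjSzz ⇒ jjjSzzz   [S -> j S z]
jjjSzzz ⇒ jjjzAzzz   [S -> z A]
jjjzAzzz ⇒ jjjzzAzzzz   [A -> z A z]
jjjzzAzzzz ⇒ jjjzzzAzzzzz   [A -> z A z]
jjjzzzAzzzzz ⇒ jjjzzzgzzzzz   [A -> g]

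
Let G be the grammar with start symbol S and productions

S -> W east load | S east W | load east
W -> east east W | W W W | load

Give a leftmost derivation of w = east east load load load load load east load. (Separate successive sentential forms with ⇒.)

S ⇒ W east load ⇒ W W W east load ⇒ W W W W W east load ⇒ east east W W W W W east load ⇒ east east load W W W W east load ⇒ east east load load W W W east load ⇒ east east load load load W W east load ⇒ east east load load load load W east load ⇒ east east load load load load load east load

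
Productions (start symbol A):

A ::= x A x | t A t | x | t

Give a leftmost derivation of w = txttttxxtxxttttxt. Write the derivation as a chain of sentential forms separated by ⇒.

A ⇒ tAt ⇒ txAxt ⇒ txtAtxt ⇒ txttAttxt ⇒ txtttAtttxt ⇒ txttttAttttxt ⇒ txttttxAxttttxt ⇒ txttttxxAxxttttxt ⇒ txttttxxtxxttttxt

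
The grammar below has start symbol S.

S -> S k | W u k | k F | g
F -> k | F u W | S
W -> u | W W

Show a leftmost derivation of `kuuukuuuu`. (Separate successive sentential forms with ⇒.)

S ⇒ kF   [S -> k F]
kF ⇒ kFuW   [F -> F u W]
kFuW ⇒ kSuW   [F -> S]
kSuW ⇒ kWukuW   [S -> W u k]
kWukuW ⇒ kWWukuW   [W -> W W]
kWWukuW ⇒ kuWukuW   [W -> u]
kuWukuW ⇒ kuuukuW   [W -> u]
kuuukuW ⇒ kuuukuWW   [W -> W W]
kuuukuWW ⇒ kuuukuWWW   [W -> W W]
kuuukuWWW ⇒ kuuukuuWW   [W -> u]
kuuukuuWW ⇒ kuuukuuuW   [W -> u]
kuuukuuuW ⇒ kuuukuuuu   [W -> u]

S ⇒ kF ⇒ kFuW ⇒ kSuW ⇒ kWukuW ⇒ kWWukuW ⇒ kuWukuW ⇒ kuuukuW ⇒ kuuukuWW ⇒ kuuukuWWW ⇒ kuuukuuWW ⇒ kuuukuuuW ⇒ kuuukuuuu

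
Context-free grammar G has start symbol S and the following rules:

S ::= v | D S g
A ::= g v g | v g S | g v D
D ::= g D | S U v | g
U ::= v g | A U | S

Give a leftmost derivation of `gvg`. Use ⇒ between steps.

S ⇒ DSg ⇒ gSg ⇒ gvg

S ⇒ DSg   [S ::= D S g]
DSg ⇒ gSg   [D ::= g]
gSg ⇒ gvg   [S ::= v]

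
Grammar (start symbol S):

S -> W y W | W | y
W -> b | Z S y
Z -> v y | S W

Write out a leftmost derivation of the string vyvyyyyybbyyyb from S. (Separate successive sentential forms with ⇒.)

S⇒WyW⇒ZSyyW⇒SWSyyW⇒WyWWSyyW⇒ZSyyWWSyyW⇒vySyyWWSyyW⇒vyWyyWWSyyW⇒vyZSyyyWWSyyW⇒vyvySyyyWWSyyW⇒vyvyyyyyWWSyyW⇒vyvyyyyybWSyyW⇒vyvyyyyybbSyyW⇒vyvyyyyybbyyyW⇒vyvyyyyybbyyyb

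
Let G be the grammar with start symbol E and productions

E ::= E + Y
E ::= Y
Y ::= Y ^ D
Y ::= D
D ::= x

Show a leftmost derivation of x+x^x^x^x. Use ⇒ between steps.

E ⇒ E+Y   [E ::= E + Y]
E+Y ⇒ Y+Y   [E ::= Y]
Y+Y ⇒ D+Y   [Y ::= D]
D+Y ⇒ x+Y   [D ::= x]
x+Y ⇒ x+Y^D   [Y ::= Y ^ D]
x+Y^D ⇒ x+Y^D^D   [Y ::= Y ^ D]
x+Y^D^D ⇒ x+Y^D^D^D   [Y ::= Y ^ D]
x+Y^D^D^D ⇒ x+D^D^D^D   [Y ::= D]
x+D^D^D^D ⇒ x+x^D^D^D   [D ::= x]
x+x^D^D^D ⇒ x+x^x^D^D   [D ::= x]
x+x^x^D^D ⇒ x+x^x^x^D   [D ::= x]
x+x^x^x^D ⇒ x+x^x^x^x   [D ::= x]

E ⇒ E+Y ⇒ Y+Y ⇒ D+Y ⇒ x+Y ⇒ x+Y^D ⇒ x+Y^D^D ⇒ x+Y^D^D^D ⇒ x+D^D^D^D ⇒ x+x^D^D^D ⇒ x+x^x^D^D ⇒ x+x^x^x^D ⇒ x+x^x^x^x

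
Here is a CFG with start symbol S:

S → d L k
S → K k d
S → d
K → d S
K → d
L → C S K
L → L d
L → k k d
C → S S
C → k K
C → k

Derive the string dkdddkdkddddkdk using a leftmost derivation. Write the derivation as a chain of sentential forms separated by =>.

S=>dLk=>dCSKk=>dkKSKk=>dkdSKk=>dkdKkdKk=>dkddSkdKk=>dkddKkdkdKk=>dkdddkdkdKk=>dkdddkdkddSk=>dkdddkdkddKkdk=>dkdddkdkdddSkdk=>dkdddkdkddddkdk

S => dLk   [S → d L k]
dLk => dCSKk   [L → C S K]
dCSKk => dkKSKk   [C → k K]
dkKSKk => dkdSKk   [K → d]
dkdSKk => dkdKkdKk   [S → K k d]
dkdKkdKk => dkddSkdKk   [K → d S]
dkddSkdKk => dkddKkdkdKk   [S → K k d]
dkddKkdkdKk => dkdddkdkdKk   [K → d]
dkdddkdkdKk => dkdddkdkddSk   [K → d S]
dkdddkdkddSk => dkdddkdkddKkdk   [S → K k d]
dkdddkdkddKkdk => dkdddkdkdddSkdk   [K → d S]
dkdddkdkdddSkdk => dkdddkdkddddkdk   [S → d]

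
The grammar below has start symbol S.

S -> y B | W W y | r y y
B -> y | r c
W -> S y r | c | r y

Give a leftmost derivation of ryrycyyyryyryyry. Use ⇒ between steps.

S ⇒ WWy ⇒ ryWy ⇒ rySyry ⇒ ryWWyyry ⇒ ryryWyyry ⇒ ryrySyryyry ⇒ ryryWWyyryyry ⇒ ryrycWyyryyry ⇒ ryrycSyryyryyry ⇒ ryrycyByryyryyry ⇒ ryrycyyyryyryyry

S ⇒ WWy   [S -> W W y]
WWy ⇒ ryWy   [W -> r y]
ryWy ⇒ rySyry   [W -> S y r]
rySyry ⇒ ryWWyyry   [S -> W W y]
ryWWyyry ⇒ ryryWyyry   [W -> r y]
ryryWyyry ⇒ ryrySyryyry   [W -> S y r]
ryrySyryyry ⇒ ryryWWyyryyry   [S -> W W y]
ryryWWyyryyry ⇒ ryrycWyyryyry   [W -> c]
ryrycWyyryyry ⇒ ryrycSyryyryyry   [W -> S y r]
ryrycSyryyryyry ⇒ ryrycyByryyryyry   [S -> y B]
ryrycyByryyryyry ⇒ ryrycyyyryyryyry   [B -> y]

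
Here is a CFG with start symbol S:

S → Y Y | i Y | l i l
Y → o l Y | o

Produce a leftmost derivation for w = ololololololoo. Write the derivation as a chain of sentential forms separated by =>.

S => YY => olYY => ololYY => olololYY => ololololYY => olololololYY => ololololololYY => ololololololoY => ololololololoo

S => YY   [S → Y Y]
YY => olYY   [Y → o l Y]
olYY => ololYY   [Y → o l Y]
ololYY => olololYY   [Y → o l Y]
olololYY => ololololYY   [Y → o l Y]
ololololYY => olololololYY   [Y → o l Y]
olololololYY => ololololololYY   [Y → o l Y]
ololololololYY => ololololololoY   [Y → o]
ololololololoY => ololololololoo   [Y → o]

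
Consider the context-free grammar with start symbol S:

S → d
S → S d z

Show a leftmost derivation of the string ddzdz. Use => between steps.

S => Sdz => Sdzdz => ddzdz

S => Sdz   [S → S d z]
Sdz => Sdzdz   [S → S d z]
Sdzdz => ddzdz   [S → d]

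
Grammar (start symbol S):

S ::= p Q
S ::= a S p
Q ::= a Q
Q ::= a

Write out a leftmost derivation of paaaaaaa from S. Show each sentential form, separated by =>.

S => pQ => paQ => paaQ => paaaQ => paaaaQ => paaaaaQ => paaaaaaQ => paaaaaaa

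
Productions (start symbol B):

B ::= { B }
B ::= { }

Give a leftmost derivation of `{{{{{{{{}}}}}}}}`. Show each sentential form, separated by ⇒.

B⇒{B}⇒{{B}}⇒{{{B}}}⇒{{{{B}}}}⇒{{{{{B}}}}}⇒{{{{{{B}}}}}}⇒{{{{{{{B}}}}}}}⇒{{{{{{{{}}}}}}}}

B ⇒ {B}   [B ::= { B }]
{B} ⇒ {{B}}   [B ::= { B }]
{{B}} ⇒ {{{B}}}   [B ::= { B }]
{{{B}}} ⇒ {{{{B}}}}   [B ::= { B }]
{{{{B}}}} ⇒ {{{{{B}}}}}   [B ::= { B }]
{{{{{B}}}}} ⇒ {{{{{{B}}}}}}   [B ::= { B }]
{{{{{{B}}}}}} ⇒ {{{{{{{B}}}}}}}   [B ::= { B }]
{{{{{{{B}}}}}}} ⇒ {{{{{{{{}}}}}}}}   [B ::= { }]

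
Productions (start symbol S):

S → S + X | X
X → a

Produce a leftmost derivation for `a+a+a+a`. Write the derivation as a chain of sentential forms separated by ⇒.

S ⇒ S+X   [S → S + X]
S+X ⇒ S+X+X   [S → S + X]
S+X+X ⇒ S+X+X+X   [S → S + X]
S+X+X+X ⇒ X+X+X+X   [S → X]
X+X+X+X ⇒ a+X+X+X   [X → a]
a+X+X+X ⇒ a+a+X+X   [X → a]
a+a+X+X ⇒ a+a+a+X   [X → a]
a+a+a+X ⇒ a+a+a+a   [X → a]

S ⇒ S+X ⇒ S+X+X ⇒ S+X+X+X ⇒ X+X+X+X ⇒ a+X+X+X ⇒ a+a+X+X ⇒ a+a+a+X ⇒ a+a+a+a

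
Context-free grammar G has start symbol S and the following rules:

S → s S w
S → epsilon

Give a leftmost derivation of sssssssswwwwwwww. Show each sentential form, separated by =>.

S => sSw => ssSww => sssSwww => ssssSwwww => sssssSwwwww => ssssssSwwwwww => sssssssSwwwwwww => ssssssssSwwwwwwww => sssssssswwwwwwww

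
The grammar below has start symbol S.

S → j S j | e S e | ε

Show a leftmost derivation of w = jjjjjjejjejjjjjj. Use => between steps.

S => jSj   [S → j S j]
jSj => jjSjj   [S → j S j]
jjSjj => jjjSjjj   [S → j S j]
jjjSjjj => jjjjSjjjj   [S → j S j]
jjjjSjjjj => jjjjjSjjjjj   [S → j S j]
jjjjjSjjjjj => jjjjjjSjjjjjj   [S → j S j]
jjjjjjSjjjjjj => jjjjjjeSejjjjjj   [S → e S e]
jjjjjjeSejjjjjj => jjjjjjejSjejjjjjj   [S → j S j]
jjjjjjejSjejjjjjj => jjjjjjejjejjjjjj   [S → ε]

S => jSj => jjSjj => jjjSjjj => jjjjSjjjj => jjjjjSjjjjj => jjjjjjSjjjjjj => jjjjjjeSejjjjjj => jjjjjjejSjejjjjjj => jjjjjjejjejjjjjj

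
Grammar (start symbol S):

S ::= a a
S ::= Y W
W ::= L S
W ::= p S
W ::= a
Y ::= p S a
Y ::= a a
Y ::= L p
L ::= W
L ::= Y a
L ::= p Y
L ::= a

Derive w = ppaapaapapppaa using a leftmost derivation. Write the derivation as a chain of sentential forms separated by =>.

S=>YW=>LpW=>pYpW=>pLppW=>pYappW=>pLpappW=>pWpappW=>ppSpappW=>ppYWpappW=>ppaaWpappW=>ppaapSpappW=>ppaapaapappW=>ppaapaapapppS=>ppaapaapapppaa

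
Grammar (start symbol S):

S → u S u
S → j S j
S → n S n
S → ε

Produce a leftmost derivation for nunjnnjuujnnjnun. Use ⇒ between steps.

S ⇒ nSn ⇒ nuSun ⇒ nunSnun ⇒ nunjSjnun ⇒ nunjnSnjnun ⇒ nunjnnSnnjnun ⇒ nunjnnjSjnnjnun ⇒ nunjnnjuSujnnjnun ⇒ nunjnnjuujnnjnun

S ⇒ nSn   [S → n S n]
nSn ⇒ nuSun   [S → u S u]
nuSun ⇒ nunSnun   [S → n S n]
nunSnun ⇒ nunjSjnun   [S → j S j]
nunjSjnun ⇒ nunjnSnjnun   [S → n S n]
nunjnSnjnun ⇒ nunjnnSnnjnun   [S → n S n]
nunjnnSnnjnun ⇒ nunjnnjSjnnjnun   [S → j S j]
nunjnnjSjnnjnun ⇒ nunjnnjuSujnnjnun   [S → u S u]
nunjnnjuSujnnjnun ⇒ nunjnnjuujnnjnun   [S → ε]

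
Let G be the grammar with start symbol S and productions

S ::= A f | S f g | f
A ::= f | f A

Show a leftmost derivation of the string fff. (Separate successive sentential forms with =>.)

S => Af => fAf => fff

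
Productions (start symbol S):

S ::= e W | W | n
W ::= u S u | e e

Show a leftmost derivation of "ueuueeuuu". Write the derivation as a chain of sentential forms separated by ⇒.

S ⇒ W   [S ::= W]
W ⇒ uSu   [W ::= u S u]
uSu ⇒ ueWu   [S ::= e W]
ueWu ⇒ ueuSuu   [W ::= u S u]
ueuSuu ⇒ ueuWuu   [S ::= W]
ueuWuu ⇒ ueuuSuuu   [W ::= u S u]
ueuuSuuu ⇒ ueuuWuuu   [S ::= W]
ueuuWuuu ⇒ ueuueeuuu   [W ::= e e]

S ⇒ W ⇒ uSu ⇒ ueWu ⇒ ueuSuu ⇒ ueuWuu ⇒ ueuuSuuu ⇒ ueuuWuuu ⇒ ueuueeuuu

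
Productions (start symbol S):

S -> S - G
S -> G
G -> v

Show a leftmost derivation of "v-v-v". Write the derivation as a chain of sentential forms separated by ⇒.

S⇒S-G⇒S-G-G⇒G-G-G⇒v-G-G⇒v-v-G⇒v-v-v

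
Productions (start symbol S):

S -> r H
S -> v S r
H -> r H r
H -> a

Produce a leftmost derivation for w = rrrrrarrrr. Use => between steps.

S => rH   [S -> r H]
rH => rrHr   [H -> r H r]
rrHr => rrrHrr   [H -> r H r]
rrrHrr => rrrrHrrr   [H -> r H r]
rrrrHrrr => rrrrrHrrrr   [H -> r H r]
rrrrrHrrrr => rrrrrarrrr   [H -> a]

S => rH => rrHr => rrrHrr => rrrrHrrr => rrrrrHrrrr => rrrrrarrrr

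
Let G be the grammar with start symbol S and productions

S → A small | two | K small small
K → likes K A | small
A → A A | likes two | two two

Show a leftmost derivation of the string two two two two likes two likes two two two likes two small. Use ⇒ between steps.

S ⇒ A small   [S → A small]
A small ⇒ A A small   [A → A A]
A A small ⇒ two two A small   [A → two two]
two two A small ⇒ two two A A small   [A → A A]
two two A A small ⇒ two two A A A small   [A → A A]
two two A A A small ⇒ two two A A A A small   [A → A A]
two two A A A A small ⇒ two two A A A A A small   [A → A A]
two two A A A A A small ⇒ two two two two A A A A small   [A → two two]
two two two two A A A A small ⇒ two two two two likes two A A A small   [A → likes two]
two two two two likes two A A A small ⇒ two two two two likes two likes two A A small   [A → likes two]
two two two two likes two likes two A A small ⇒ two two two two likes two likes two two two A small   [A → two two]
two two two two likes two likes two two two A small ⇒ two two two two likes two likes two two two likes two small   [A → likes two]

S ⇒ A small ⇒ A A small ⇒ two two A small ⇒ two two A A small ⇒ two two A A A small ⇒ two two A A A A small ⇒ two two A A A A A small ⇒ two two two two A A A A small ⇒ two two two two likes two A A A small ⇒ two two two two likes two likes two A A small ⇒ two two two two likes two likes two two two A small ⇒ two two two two likes two likes two two two likes two small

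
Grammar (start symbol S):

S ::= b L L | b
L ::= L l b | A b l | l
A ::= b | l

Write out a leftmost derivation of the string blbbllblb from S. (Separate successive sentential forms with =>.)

S => bLL => blL => blLlb => blLlblb => blAbllblb => blbbllblb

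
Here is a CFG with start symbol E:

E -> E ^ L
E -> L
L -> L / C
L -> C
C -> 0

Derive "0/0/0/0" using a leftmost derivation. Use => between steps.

E=>L=>L/C=>L/C/C=>L/C/C/C=>C/C/C/C=>0/C/C/C=>0/0/C/C=>0/0/0/C=>0/0/0/0

E => L   [E -> L]
L => L/C   [L -> L / C]
L/C => L/C/C   [L -> L / C]
L/C/C => L/C/C/C   [L -> L / C]
L/C/C/C => C/C/C/C   [L -> C]
C/C/C/C => 0/C/C/C   [C -> 0]
0/C/C/C => 0/0/C/C   [C -> 0]
0/0/C/C => 0/0/0/C   [C -> 0]
0/0/0/C => 0/0/0/0   [C -> 0]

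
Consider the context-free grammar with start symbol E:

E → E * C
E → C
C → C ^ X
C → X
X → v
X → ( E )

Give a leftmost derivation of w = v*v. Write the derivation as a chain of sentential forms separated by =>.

E => E*C   [E → E * C]
E*C => C*C   [E → C]
C*C => X*C   [C → X]
X*C => v*C   [X → v]
v*C => v*X   [C → X]
v*X => v*v   [X → v]

E=>E*C=>C*C=>X*C=>v*C=>v*X=>v*v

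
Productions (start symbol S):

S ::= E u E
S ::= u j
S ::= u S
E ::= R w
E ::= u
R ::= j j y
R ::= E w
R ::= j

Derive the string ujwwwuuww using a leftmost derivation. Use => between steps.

S=>uS=>uEuE=>uRwuE=>uEwwuE=>uRwwwuE=>ujwwwuE=>ujwwwuRw=>ujwwwuEww=>ujwwwuuww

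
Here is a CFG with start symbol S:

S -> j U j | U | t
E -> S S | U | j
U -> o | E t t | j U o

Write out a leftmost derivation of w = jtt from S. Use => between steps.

S=>U=>Ett=>jtt

S => U   [S -> U]
U => Ett   [U -> E t t]
Ett => jtt   [E -> j]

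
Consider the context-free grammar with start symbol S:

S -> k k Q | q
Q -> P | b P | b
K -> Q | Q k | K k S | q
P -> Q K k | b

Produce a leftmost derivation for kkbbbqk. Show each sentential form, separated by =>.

S => kkQ => kkbP => kkbQKk => kkbbPKk => kkbbbKk => kkbbbqk

S => kkQ   [S -> k k Q]
kkQ => kkbP   [Q -> b P]
kkbP => kkbQKk   [P -> Q K k]
kkbQKk => kkbbPKk   [Q -> b P]
kkbbPKk => kkbbbKk   [P -> b]
kkbbbKk => kkbbbqk   [K -> q]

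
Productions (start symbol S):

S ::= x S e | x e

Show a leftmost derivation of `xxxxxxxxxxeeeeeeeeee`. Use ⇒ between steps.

S ⇒ xSe ⇒ xxSee ⇒ xxxSeee ⇒ xxxxSeeee ⇒ xxxxxSeeeee ⇒ xxxxxxSeeeeee ⇒ xxxxxxxSeeeeeee ⇒ xxxxxxxxSeeeeeeee ⇒ xxxxxxxxxSeeeeeeeee ⇒ xxxxxxxxxxeeeeeeeeee

S ⇒ xSe   [S ::= x S e]
xSe ⇒ xxSee   [S ::= x S e]
xxSee ⇒ xxxSeee   [S ::= x S e]
xxxSeee ⇒ xxxxSeeee   [S ::= x S e]
xxxxSeeee ⇒ xxxxxSeeeee   [S ::= x S e]
xxxxxSeeeee ⇒ xxxxxxSeeeeee   [S ::= x S e]
xxxxxxSeeeeee ⇒ xxxxxxxSeeeeeee   [S ::= x S e]
xxxxxxxSeeeeeee ⇒ xxxxxxxxSeeeeeeee   [S ::= x S e]
xxxxxxxxSeeeeeeee ⇒ xxxxxxxxxSeeeeeeeee   [S ::= x S e]
xxxxxxxxxSeeeeeeeee ⇒ xxxxxxxxxxeeeeeeeeee   [S ::= x e]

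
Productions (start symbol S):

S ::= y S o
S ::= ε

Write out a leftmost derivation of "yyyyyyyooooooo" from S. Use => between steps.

S => ySo   [S ::= y S o]
ySo => yySoo   [S ::= y S o]
yySoo => yyySooo   [S ::= y S o]
yyySooo => yyyySoooo   [S ::= y S o]
yyyySoooo => yyyyySooooo   [S ::= y S o]
yyyyySooooo => yyyyyySoooooo   [S ::= y S o]
yyyyyySoooooo => yyyyyyySooooooo   [S ::= y S o]
yyyyyyySooooooo => yyyyyyyooooooo   [S ::= ε]

S=>ySo=>yySoo=>yyySooo=>yyyySoooo=>yyyyySooooo=>yyyyyySoooooo=>yyyyyyySooooooo=>yyyyyyyooooooo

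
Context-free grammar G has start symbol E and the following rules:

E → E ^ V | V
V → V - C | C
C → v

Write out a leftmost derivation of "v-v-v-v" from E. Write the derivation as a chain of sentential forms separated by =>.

E => V   [E → V]
V => V-C   [V → V - C]
V-C => V-C-C   [V → V - C]
V-C-C => V-C-C-C   [V → V - C]
V-C-C-C => C-C-C-C   [V → C]
C-C-C-C => v-C-C-C   [C → v]
v-C-C-C => v-v-C-C   [C → v]
v-v-C-C => v-v-v-C   [C → v]
v-v-v-C => v-v-v-v   [C → v]

E=>V=>V-C=>V-C-C=>V-C-C-C=>C-C-C-C=>v-C-C-C=>v-v-C-C=>v-v-v-C=>v-v-v-v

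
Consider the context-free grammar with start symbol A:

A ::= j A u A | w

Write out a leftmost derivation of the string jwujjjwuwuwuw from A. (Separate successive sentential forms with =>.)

A=>jAuA=>jwuA=>jwujAuA=>jwujjAuAuA=>jwujjjAuAuAuA=>jwujjjwuAuAuA=>jwujjjwuwuAuA=>jwujjjwuwuwuA=>jwujjjwuwuwuw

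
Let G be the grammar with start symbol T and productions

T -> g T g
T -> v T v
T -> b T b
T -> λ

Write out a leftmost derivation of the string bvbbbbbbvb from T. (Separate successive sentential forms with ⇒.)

T ⇒ bTb ⇒ bvTvb ⇒ bvbTbvb ⇒ bvbbTbbvb ⇒ bvbbbTbbbvb ⇒ bvbbbbbbvb

T ⇒ bTb   [T -> b T b]
bTb ⇒ bvTvb   [T -> v T v]
bvTvb ⇒ bvbTbvb   [T -> b T b]
bvbTbvb ⇒ bvbbTbbvb   [T -> b T b]
bvbbTbbvb ⇒ bvbbbTbbbvb   [T -> b T b]
bvbbbTbbbvb ⇒ bvbbbbbbvb   [T -> λ]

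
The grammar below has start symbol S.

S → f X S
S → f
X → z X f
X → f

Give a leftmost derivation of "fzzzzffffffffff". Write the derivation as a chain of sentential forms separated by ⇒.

S ⇒ fXS   [S → f X S]
fXS ⇒ fzXfS   [X → z X f]
fzXfS ⇒ fzzXffS   [X → z X f]
fzzXffS ⇒ fzzzXfffS   [X → z X f]
fzzzXfffS ⇒ fzzzzXffffS   [X → z X f]
fzzzzXffffS ⇒ fzzzzfffffS   [X → f]
fzzzzfffffS ⇒ fzzzzffffffXS   [S → f X S]
fzzzzffffffXS ⇒ fzzzzfffffffS   [X → f]
fzzzzfffffffS ⇒ fzzzzffffffffXS   [S → f X S]
fzzzzffffffffXS ⇒ fzzzzfffffffffS   [X → f]
fzzzzfffffffffS ⇒ fzzzzffffffffff   [S → f]

S ⇒ fXS ⇒ fzXfS ⇒ fzzXffS ⇒ fzzzXfffS ⇒ fzzzzXffffS ⇒ fzzzzfffffS ⇒ fzzzzffffffXS ⇒ fzzzzfffffffS ⇒ fzzzzffffffffXS ⇒ fzzzzfffffffffS ⇒ fzzzzffffffffff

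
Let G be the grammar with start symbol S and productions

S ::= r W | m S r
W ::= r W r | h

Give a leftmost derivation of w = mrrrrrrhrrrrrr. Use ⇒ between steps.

S ⇒ mSr ⇒ mrWr ⇒ mrrWrr ⇒ mrrrWrrr ⇒ mrrrrWrrrr ⇒ mrrrrrWrrrrr ⇒ mrrrrrrWrrrrrr ⇒ mrrrrrrhrrrrrr

S ⇒ mSr   [S ::= m S r]
mSr ⇒ mrWr   [S ::= r W]
mrWr ⇒ mrrWrr   [W ::= r W r]
mrrWrr ⇒ mrrrWrrr   [W ::= r W r]
mrrrWrrr ⇒ mrrrrWrrrr   [W ::= r W r]
mrrrrWrrrr ⇒ mrrrrrWrrrrr   [W ::= r W r]
mrrrrrWrrrrr ⇒ mrrrrrrWrrrrrr   [W ::= r W r]
mrrrrrrWrrrrrr ⇒ mrrrrrrhrrrrrr   [W ::= h]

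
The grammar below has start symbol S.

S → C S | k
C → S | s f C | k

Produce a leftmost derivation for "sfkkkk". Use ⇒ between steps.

S⇒CS⇒sfCS⇒sfSS⇒sfCSS⇒sfSSS⇒sfCSSS⇒sfkSSS⇒sfkkSS⇒sfkkkS⇒sfkkkk

S ⇒ CS   [S → C S]
CS ⇒ sfCS   [C → s f C]
sfCS ⇒ sfSS   [C → S]
sfSS ⇒ sfCSS   [S → C S]
sfCSS ⇒ sfSSS   [C → S]
sfSSS ⇒ sfCSSS   [S → C S]
sfCSSS ⇒ sfkSSS   [C → k]
sfkSSS ⇒ sfkkSS   [S → k]
sfkkSS ⇒ sfkkkS   [S → k]
sfkkkS ⇒ sfkkkk   [S → k]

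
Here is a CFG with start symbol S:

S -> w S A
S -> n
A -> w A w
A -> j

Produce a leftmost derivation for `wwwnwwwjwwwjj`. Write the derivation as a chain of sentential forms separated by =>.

S => wSA => wwSAA => wwwSAAA => wwwnAAA => wwwnwAwAA => wwwnwwAwwAA => wwwnwwwAwwwAA => wwwnwwwjwwwAA => wwwnwwwjwwwjA => wwwnwwwjwwwjj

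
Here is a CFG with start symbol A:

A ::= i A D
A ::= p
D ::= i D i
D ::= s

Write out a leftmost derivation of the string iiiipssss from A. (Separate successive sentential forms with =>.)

A=>iAD=>iiADD=>iiiADDD=>iiiiADDDD=>iiiipDDDD=>iiiipsDDD=>iiiipssDD=>iiiipsssD=>iiiipssss

A => iAD   [A ::= i A D]
iAD => iiADD   [A ::= i A D]
iiADD => iiiADDD   [A ::= i A D]
iiiADDD => iiiiADDDD   [A ::= i A D]
iiiiADDDD => iiiipDDDD   [A ::= p]
iiiipDDDD => iiiipsDDD   [D ::= s]
iiiipsDDD => iiiipssDD   [D ::= s]
iiiipssDD => iiiipsssD   [D ::= s]
iiiipsssD => iiiipssss   [D ::= s]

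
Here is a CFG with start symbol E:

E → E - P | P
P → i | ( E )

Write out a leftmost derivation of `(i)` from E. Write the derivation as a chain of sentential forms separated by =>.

E => P   [E → P]
P => (E)   [P → ( E )]
(E) => (P)   [E → P]
(P) => (i)   [P → i]

E=>P=>(E)=>(P)=>(i)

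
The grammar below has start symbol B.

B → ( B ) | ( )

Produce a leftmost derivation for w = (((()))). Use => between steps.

B => (B)   [B → ( B )]
(B) => ((B))   [B → ( B )]
((B)) => (((B)))   [B → ( B )]
(((B))) => (((())))   [B → ( )]

B=>(B)=>((B))=>(((B)))=>(((())))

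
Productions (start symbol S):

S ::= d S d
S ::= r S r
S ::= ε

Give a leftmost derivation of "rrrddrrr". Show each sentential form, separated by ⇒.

S ⇒ rSr ⇒ rrSrr ⇒ rrrSrrr ⇒ rrrdSdrrr ⇒ rrrddrrr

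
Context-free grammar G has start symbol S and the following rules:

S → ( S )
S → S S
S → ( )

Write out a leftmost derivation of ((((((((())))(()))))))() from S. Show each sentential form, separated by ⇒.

S ⇒ SS ⇒ (S)S ⇒ ((S))S ⇒ (((S)))S ⇒ ((((S))))S ⇒ (((((S)))))S ⇒ (((((SS)))))S ⇒ ((((((S)S)))))S ⇒ (((((((S))S)))))S ⇒ ((((((((S)))S)))))S ⇒ ((((((((())))S)))))S ⇒ ((((((((())))(S))))))S ⇒ ((((((((())))(()))))))S ⇒ ((((((((())))(()))))))()

S ⇒ SS   [S → S S]
SS ⇒ (S)S   [S → ( S )]
(S)S ⇒ ((S))S   [S → ( S )]
((S))S ⇒ (((S)))S   [S → ( S )]
(((S)))S ⇒ ((((S))))S   [S → ( S )]
((((S))))S ⇒ (((((S)))))S   [S → ( S )]
(((((S)))))S ⇒ (((((SS)))))S   [S → S S]
(((((SS)))))S ⇒ ((((((S)S)))))S   [S → ( S )]
((((((S)S)))))S ⇒ (((((((S))S)))))S   [S → ( S )]
(((((((S))S)))))S ⇒ ((((((((S)))S)))))S   [S → ( S )]
((((((((S)))S)))))S ⇒ ((((((((())))S)))))S   [S → ( )]
((((((((())))S)))))S ⇒ ((((((((())))(S))))))S   [S → ( S )]
((((((((())))(S))))))S ⇒ ((((((((())))(()))))))S   [S → ( )]
((((((((())))(()))))))S ⇒ ((((((((())))(()))))))()   [S → ( )]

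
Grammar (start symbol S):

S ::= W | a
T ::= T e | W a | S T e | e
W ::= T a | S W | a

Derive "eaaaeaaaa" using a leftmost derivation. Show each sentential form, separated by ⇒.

S⇒W⇒SW⇒WW⇒TaW⇒eaW⇒eaTa⇒eaWaa⇒eaSWaa⇒eaWWaa⇒eaTaWaa⇒eaTeaWaa⇒eaWaeaWaa⇒eaaaeaWaa⇒eaaaeaaaa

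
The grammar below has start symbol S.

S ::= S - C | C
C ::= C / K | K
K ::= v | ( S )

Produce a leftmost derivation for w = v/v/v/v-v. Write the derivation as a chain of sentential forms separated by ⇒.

S ⇒ S-C ⇒ C-C ⇒ C/K-C ⇒ C/K/K-C ⇒ C/K/K/K-C ⇒ K/K/K/K-C ⇒ v/K/K/K-C ⇒ v/v/K/K-C ⇒ v/v/v/K-C ⇒ v/v/v/v-C ⇒ v/v/v/v-K ⇒ v/v/v/v-v

S ⇒ S-C   [S ::= S - C]
S-C ⇒ C-C   [S ::= C]
C-C ⇒ C/K-C   [C ::= C / K]
C/K-C ⇒ C/K/K-C   [C ::= C / K]
C/K/K-C ⇒ C/K/K/K-C   [C ::= C / K]
C/K/K/K-C ⇒ K/K/K/K-C   [C ::= K]
K/K/K/K-C ⇒ v/K/K/K-C   [K ::= v]
v/K/K/K-C ⇒ v/v/K/K-C   [K ::= v]
v/v/K/K-C ⇒ v/v/v/K-C   [K ::= v]
v/v/v/K-C ⇒ v/v/v/v-C   [K ::= v]
v/v/v/v-C ⇒ v/v/v/v-K   [C ::= K]
v/v/v/v-K ⇒ v/v/v/v-v   [K ::= v]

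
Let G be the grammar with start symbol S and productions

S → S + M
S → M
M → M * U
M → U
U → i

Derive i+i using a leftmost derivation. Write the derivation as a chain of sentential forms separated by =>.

S=>S+M=>M+M=>U+M=>i+M=>i+U=>i+i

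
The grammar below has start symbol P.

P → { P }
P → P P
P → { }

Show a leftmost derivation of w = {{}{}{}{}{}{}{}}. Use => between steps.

P=>{P}=>{PP}=>{PPP}=>{{}PP}=>{{}PPP}=>{{}PPPP}=>{{}PPPPP}=>{{}PPPPPP}=>{{}{}PPPPP}=>{{}{}{}PPPP}=>{{}{}{}{}PPP}=>{{}{}{}{}{}PP}=>{{}{}{}{}{}{}P}=>{{}{}{}{}{}{}{}}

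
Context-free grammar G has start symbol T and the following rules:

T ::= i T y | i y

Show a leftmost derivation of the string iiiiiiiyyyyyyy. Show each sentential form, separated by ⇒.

T ⇒ iTy   [T ::= i T y]
iTy ⇒ iiTyy   [T ::= i T y]
iiTyy ⇒ iiiTyyy   [T ::= i T y]
iiiTyyy ⇒ iiiiTyyyy   [T ::= i T y]
iiiiTyyyy ⇒ iiiiiTyyyyy   [T ::= i T y]
iiiiiTyyyyy ⇒ iiiiiiTyyyyyy   [T ::= i T y]
iiiiiiTyyyyyy ⇒ iiiiiiiyyyyyyy   [T ::= i y]

T ⇒ iTy ⇒ iiTyy ⇒ iiiTyyy ⇒ iiiiTyyyy ⇒ iiiiiTyyyyy ⇒ iiiiiiTyyyyyy ⇒ iiiiiiiyyyyyyy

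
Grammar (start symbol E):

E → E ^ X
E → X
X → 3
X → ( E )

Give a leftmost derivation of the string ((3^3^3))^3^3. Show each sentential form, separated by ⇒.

E ⇒ E^X   [E → E ^ X]
E^X ⇒ E^X^X   [E → E ^ X]
E^X^X ⇒ X^X^X   [E → X]
X^X^X ⇒ (E)^X^X   [X → ( E )]
(E)^X^X ⇒ (X)^X^X   [E → X]
(X)^X^X ⇒ ((E))^X^X   [X → ( E )]
((E))^X^X ⇒ ((E^X))^X^X   [E → E ^ X]
((E^X))^X^X ⇒ ((E^X^X))^X^X   [E → E ^ X]
((E^X^X))^X^X ⇒ ((X^X^X))^X^X   [E → X]
((X^X^X))^X^X ⇒ ((3^X^X))^X^X   [X → 3]
((3^X^X))^X^X ⇒ ((3^3^X))^X^X   [X → 3]
((3^3^X))^X^X ⇒ ((3^3^3))^X^X   [X → 3]
((3^3^3))^X^X ⇒ ((3^3^3))^3^X   [X → 3]
((3^3^3))^3^X ⇒ ((3^3^3))^3^3   [X → 3]

E ⇒ E^X ⇒ E^X^X ⇒ X^X^X ⇒ (E)^X^X ⇒ (X)^X^X ⇒ ((E))^X^X ⇒ ((E^X))^X^X ⇒ ((E^X^X))^X^X ⇒ ((X^X^X))^X^X ⇒ ((3^X^X))^X^X ⇒ ((3^3^X))^X^X ⇒ ((3^3^3))^X^X ⇒ ((3^3^3))^3^X ⇒ ((3^3^3))^3^3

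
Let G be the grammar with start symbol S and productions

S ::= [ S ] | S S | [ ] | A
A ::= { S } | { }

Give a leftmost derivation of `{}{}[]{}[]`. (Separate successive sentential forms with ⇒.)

S ⇒ SS   [S ::= S S]
SS ⇒ SSS   [S ::= S S]
SSS ⇒ ASS   [S ::= A]
ASS ⇒ {}SS   [A ::= { }]
{}SS ⇒ {}AS   [S ::= A]
{}AS ⇒ {}{}S   [A ::= { }]
{}{}S ⇒ {}{}SS   [S ::= S S]
{}{}SS ⇒ {}{}[]S   [S ::= [ ]]
{}{}[]S ⇒ {}{}[]SS   [S ::= S S]
{}{}[]SS ⇒ {}{}[]AS   [S ::= A]
{}{}[]AS ⇒ {}{}[]{}S   [A ::= { }]
{}{}[]{}S ⇒ {}{}[]{}[]   [S ::= [ ]]

S ⇒ SS ⇒ SSS ⇒ ASS ⇒ {}SS ⇒ {}AS ⇒ {}{}S ⇒ {}{}SS ⇒ {}{}[]S ⇒ {}{}[]SS ⇒ {}{}[]AS ⇒ {}{}[]{}S ⇒ {}{}[]{}[]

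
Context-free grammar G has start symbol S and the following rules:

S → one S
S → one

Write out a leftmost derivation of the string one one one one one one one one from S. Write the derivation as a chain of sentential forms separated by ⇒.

S ⇒ one S ⇒ one one S ⇒ one one one S ⇒ one one one one S ⇒ one one one one one S ⇒ one one one one one one S ⇒ one one one one one one one S ⇒ one one one one one one one one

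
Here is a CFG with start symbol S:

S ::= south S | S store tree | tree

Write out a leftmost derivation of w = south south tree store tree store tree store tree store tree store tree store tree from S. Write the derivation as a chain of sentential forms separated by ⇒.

S ⇒ S store tree   [S ::= S store tree]
S store tree ⇒ S store tree store tree   [S ::= S store tree]
S store tree store tree ⇒ S store tree store tree store tree   [S ::= S store tree]
S store tree store tree store tree ⇒ S store tree store tree store tree store tree   [S ::= S store tree]
S store tree store tree store tree store tree ⇒ south S store tree store tree store tree store tree   [S ::= south S]
south S store tree store tree store tree store tree ⇒ south south S store tree store tree store tree store tree   [S ::= south S]
south south S store tree store tree store tree store tree ⇒ south south S store tree store tree store tree store tree store tree   [S ::= S store tree]
south south S store tree store tree store tree store tree store tree ⇒ south south S store tree store tree store tree store tree store tree store tree   [S ::= S store tree]
south south S store tree store tree store tree store tree store tree store tree ⇒ south south tree store tree store tree store tree store tree store tree store tree   [S ::= tree]

S ⇒ S store tree ⇒ S store tree store tree ⇒ S store tree store tree store tree ⇒ S store tree store tree store tree store tree ⇒ south S store tree store tree store tree store tree ⇒ south south S store tree store tree store tree store tree ⇒ south south S store tree store tree store tree store tree store tree ⇒ south south S store tree store tree store tree store tree store tree store tree ⇒ south south tree store tree store tree store tree store tree store tree store tree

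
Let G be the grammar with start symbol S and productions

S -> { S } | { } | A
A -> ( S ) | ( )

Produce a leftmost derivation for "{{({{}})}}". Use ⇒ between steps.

S⇒{S}⇒{{S}}⇒{{A}}⇒{{(S)}}⇒{{({S})}}⇒{{({{}})}}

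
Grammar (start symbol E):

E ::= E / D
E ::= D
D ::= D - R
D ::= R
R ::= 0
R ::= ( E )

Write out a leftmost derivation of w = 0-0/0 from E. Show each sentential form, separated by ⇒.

E⇒E/D⇒D/D⇒D-R/D⇒R-R/D⇒0-R/D⇒0-0/D⇒0-0/R⇒0-0/0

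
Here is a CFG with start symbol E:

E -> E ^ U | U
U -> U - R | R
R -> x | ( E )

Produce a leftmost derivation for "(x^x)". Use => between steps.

E => U => R => (E) => (E^U) => (U^U) => (R^U) => (x^U) => (x^R) => (x^x)

E => U   [E -> U]
U => R   [U -> R]
R => (E)   [R -> ( E )]
(E) => (E^U)   [E -> E ^ U]
(E^U) => (U^U)   [E -> U]
(U^U) => (R^U)   [U -> R]
(R^U) => (x^U)   [R -> x]
(x^U) => (x^R)   [U -> R]
(x^R) => (x^x)   [R -> x]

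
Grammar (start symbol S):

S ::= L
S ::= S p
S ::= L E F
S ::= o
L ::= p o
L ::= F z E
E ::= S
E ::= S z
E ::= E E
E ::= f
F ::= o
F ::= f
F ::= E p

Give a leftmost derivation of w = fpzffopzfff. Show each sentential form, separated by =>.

S => LEF => FzEEF => EpzEEF => SpzEEF => LEFpzEEF => FzEEFpzEEF => EpzEEFpzEEF => fpzEEFpzEEF => fpzfEFpzEEF => fpzffFpzEEF => fpzffopzEEF => fpzffopzfEF => fpzffopzffF => fpzffopzfff

S => LEF   [S ::= L E F]
LEF => FzEEF   [L ::= F z E]
FzEEF => EpzEEF   [F ::= E p]
EpzEEF => SpzEEF   [E ::= S]
SpzEEF => LEFpzEEF   [S ::= L E F]
LEFpzEEF => FzEEFpzEEF   [L ::= F z E]
FzEEFpzEEF => EpzEEFpzEEF   [F ::= E p]
EpzEEFpzEEF => fpzEEFpzEEF   [E ::= f]
fpzEEFpzEEF => fpzfEFpzEEF   [E ::= f]
fpzfEFpzEEF => fpzffFpzEEF   [E ::= f]
fpzffFpzEEF => fpzffopzEEF   [F ::= o]
fpzffopzEEF => fpzffopzfEF   [E ::= f]
fpzffopzfEF => fpzffopzffF   [E ::= f]
fpzffopzffF => fpzffopzfff   [F ::= f]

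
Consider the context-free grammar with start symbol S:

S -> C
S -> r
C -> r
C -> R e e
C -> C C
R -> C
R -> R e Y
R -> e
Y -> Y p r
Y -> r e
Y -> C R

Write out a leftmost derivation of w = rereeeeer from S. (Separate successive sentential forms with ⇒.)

S ⇒ C ⇒ CC ⇒ ReeC ⇒ CeeC ⇒ ReeeeC ⇒ ReYeeeeC ⇒ CeYeeeeC ⇒ reYeeeeC ⇒ rereeeeeC ⇒ rereeeeer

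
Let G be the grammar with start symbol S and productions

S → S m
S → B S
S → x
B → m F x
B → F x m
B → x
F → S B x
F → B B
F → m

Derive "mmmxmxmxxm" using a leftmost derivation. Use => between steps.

S => Sm   [S → S m]
Sm => BSm   [S → B S]
BSm => mFxSm   [B → m F x]
mFxSm => mBBxSm   [F → B B]
mBBxSm => mmFxBxSm   [B → m F x]
mmFxBxSm => mmmxBxSm   [F → m]
mmmxBxSm => mmmxFxmxSm   [B → F x m]
mmmxFxmxSm => mmmxmxmxSm   [F → m]
mmmxmxmxSm => mmmxmxmxxm   [S → x]

S=>Sm=>BSm=>mFxSm=>mBBxSm=>mmFxBxSm=>mmmxBxSm=>mmmxFxmxSm=>mmmxmxmxSm=>mmmxmxmxxm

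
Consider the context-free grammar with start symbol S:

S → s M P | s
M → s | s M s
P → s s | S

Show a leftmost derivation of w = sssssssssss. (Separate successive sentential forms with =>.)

S => sMP   [S → s M P]
sMP => ssMsP   [M → s M s]
ssMsP => sssMssP   [M → s M s]
sssMssP => ssssMsssP   [M → s M s]
ssssMsssP => sssssMssssP   [M → s M s]
sssssMssssP => ssssssssssP   [M → s]
ssssssssssP => ssssssssssS   [P → S]
ssssssssssS => sssssssssss   [S → s]

S => sMP => ssMsP => sssMssP => ssssMsssP => sssssMssssP => ssssssssssP => ssssssssssS => sssssssssss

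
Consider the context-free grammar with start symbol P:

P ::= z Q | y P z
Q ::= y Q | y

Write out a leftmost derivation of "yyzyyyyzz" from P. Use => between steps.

P => yPz   [P ::= y P z]
yPz => yyPzz   [P ::= y P z]
yyPzz => yyzQzz   [P ::= z Q]
yyzQzz => yyzyQzz   [Q ::= y Q]
yyzyQzz => yyzyyQzz   [Q ::= y Q]
yyzyyQzz => yyzyyyQzz   [Q ::= y Q]
yyzyyyQzz => yyzyyyyzz   [Q ::= y]

P => yPz => yyPzz => yyzQzz => yyzyQzz => yyzyyQzz => yyzyyyQzz => yyzyyyyzz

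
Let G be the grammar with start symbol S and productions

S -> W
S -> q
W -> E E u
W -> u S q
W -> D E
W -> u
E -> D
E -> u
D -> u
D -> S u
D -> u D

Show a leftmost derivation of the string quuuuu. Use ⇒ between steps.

S ⇒ W ⇒ DE ⇒ SuE ⇒ WuE ⇒ DEuE ⇒ SuEuE ⇒ quEuE ⇒ quDuE ⇒ quSuuE ⇒ quWuuE ⇒ quuuuE ⇒ quuuuu

S ⇒ W   [S -> W]
W ⇒ DE   [W -> D E]
DE ⇒ SuE   [D -> S u]
SuE ⇒ WuE   [S -> W]
WuE ⇒ DEuE   [W -> D E]
DEuE ⇒ SuEuE   [D -> S u]
SuEuE ⇒ quEuE   [S -> q]
quEuE ⇒ quDuE   [E -> D]
quDuE ⇒ quSuuE   [D -> S u]
quSuuE ⇒ quWuuE   [S -> W]
quWuuE ⇒ quuuuE   [W -> u]
quuuuE ⇒ quuuuu   [E -> u]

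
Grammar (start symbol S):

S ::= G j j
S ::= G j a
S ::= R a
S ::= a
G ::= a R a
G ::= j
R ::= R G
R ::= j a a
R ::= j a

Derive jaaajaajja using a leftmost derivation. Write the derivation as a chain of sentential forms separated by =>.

S => Ra => RGa => RGGa => RGGGa => jaaGGGa => jaaaRaGGa => jaaajaaGGa => jaaajaajGa => jaaajaajja

S => Ra   [S ::= R a]
Ra => RGa   [R ::= R G]
RGa => RGGa   [R ::= R G]
RGGa => RGGGa   [R ::= R G]
RGGGa => jaaGGGa   [R ::= j a a]
jaaGGGa => jaaaRaGGa   [G ::= a R a]
jaaaRaGGa => jaaajaaGGa   [R ::= j a]
jaaajaaGGa => jaaajaajGa   [G ::= j]
jaaajaajGa => jaaajaajja   [G ::= j]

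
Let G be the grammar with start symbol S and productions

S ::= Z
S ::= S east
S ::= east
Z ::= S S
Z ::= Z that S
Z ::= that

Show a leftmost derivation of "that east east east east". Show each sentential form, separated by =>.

S => Z => S S => S east S => Z east S => S S east S => Z S east S => S S S east S => Z S S east S => that S S east S => that east S east S => that east east east S => that east east east east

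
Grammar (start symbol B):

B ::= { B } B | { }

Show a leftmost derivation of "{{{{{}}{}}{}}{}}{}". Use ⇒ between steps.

B ⇒ {B}B ⇒ {{B}B}B ⇒ {{{B}B}B}B ⇒ {{{{B}B}B}B}B ⇒ {{{{{}}B}B}B}B ⇒ {{{{{}}{}}B}B}B ⇒ {{{{{}}{}}{}}B}B ⇒ {{{{{}}{}}{}}{}}B ⇒ {{{{{}}{}}{}}{}}{}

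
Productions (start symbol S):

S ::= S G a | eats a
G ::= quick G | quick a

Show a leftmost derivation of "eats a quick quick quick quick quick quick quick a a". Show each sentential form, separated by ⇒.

S ⇒ S G a ⇒ eats a G a ⇒ eats a quick G a ⇒ eats a quick quick G a ⇒ eats a quick quick quick G a ⇒ eats a quick quick quick quick G a ⇒ eats a quick quick quick quick quick G a ⇒ eats a quick quick quick quick quick quick G a ⇒ eats a quick quick quick quick quick quick quick a a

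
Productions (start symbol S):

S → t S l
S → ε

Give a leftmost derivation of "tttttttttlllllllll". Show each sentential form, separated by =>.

S => tSl   [S → t S l]
tSl => ttSll   [S → t S l]
ttSll => tttSlll   [S → t S l]
tttSlll => ttttSllll   [S → t S l]
ttttSllll => tttttSlllll   [S → t S l]
tttttSlllll => ttttttSllllll   [S → t S l]
ttttttSllllll => tttttttSlllllll   [S → t S l]
tttttttSlllllll => ttttttttSllllllll   [S → t S l]
ttttttttSllllllll => tttttttttSlllllllll   [S → t S l]
tttttttttSlllllllll => tttttttttlllllllll   [S → ε]

S=>tSl=>ttSll=>tttSlll=>ttttSllll=>tttttSlllll=>ttttttSllllll=>tttttttSlllllll=>ttttttttSllllllll=>tttttttttSlllllllll=>tttttttttlllllllll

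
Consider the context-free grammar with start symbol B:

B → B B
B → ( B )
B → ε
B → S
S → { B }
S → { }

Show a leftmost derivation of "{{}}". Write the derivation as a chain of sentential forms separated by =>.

B => BB   [B → B B]
BB => SB   [B → S]
SB => {B}B   [S → { B }]
{B}B => {BB}B   [B → B B]
{BB}B => {BBB}B   [B → B B]
{BBB}B => {SBB}B   [B → S]
{SBB}B => {{}BB}B   [S → { }]
{{}BB}B => {{}B}B   [B → ε]
{{}B}B => {{}}B   [B → ε]
{{}}B => {{}}   [B → ε]

B=>BB=>SB=>{B}B=>{BB}B=>{BBB}B=>{SBB}B=>{{}BB}B=>{{}B}B=>{{}}B=>{{}}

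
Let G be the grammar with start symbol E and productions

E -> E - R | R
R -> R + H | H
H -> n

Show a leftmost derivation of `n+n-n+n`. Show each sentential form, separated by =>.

E => E-R => R-R => R+H-R => H+H-R => n+H-R => n+n-R => n+n-R+H => n+n-H+H => n+n-n+H => n+n-n+n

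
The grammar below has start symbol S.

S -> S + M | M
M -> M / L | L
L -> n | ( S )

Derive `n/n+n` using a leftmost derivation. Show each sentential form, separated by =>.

S => S+M   [S -> S + M]
S+M => M+M   [S -> M]
M+M => M/L+M   [M -> M / L]
M/L+M => L/L+M   [M -> L]
L/L+M => n/L+M   [L -> n]
n/L+M => n/n+M   [L -> n]
n/n+M => n/n+L   [M -> L]
n/n+L => n/n+n   [L -> n]

S => S+M => M+M => M/L+M => L/L+M => n/L+M => n/n+M => n/n+L => n/n+n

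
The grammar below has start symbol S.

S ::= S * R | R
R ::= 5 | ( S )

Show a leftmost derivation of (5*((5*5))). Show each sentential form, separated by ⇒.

S ⇒ R   [S ::= R]
R ⇒ (S)   [R ::= ( S )]
(S) ⇒ (S*R)   [S ::= S * R]
(S*R) ⇒ (R*R)   [S ::= R]
(R*R) ⇒ (5*R)   [R ::= 5]
(5*R) ⇒ (5*(S))   [R ::= ( S )]
(5*(S)) ⇒ (5*(R))   [S ::= R]
(5*(R)) ⇒ (5*((S)))   [R ::= ( S )]
(5*((S))) ⇒ (5*((S*R)))   [S ::= S * R]
(5*((S*R))) ⇒ (5*((R*R)))   [S ::= R]
(5*((R*R))) ⇒ (5*((5*R)))   [R ::= 5]
(5*((5*R))) ⇒ (5*((5*5)))   [R ::= 5]

S ⇒ R ⇒ (S) ⇒ (S*R) ⇒ (R*R) ⇒ (5*R) ⇒ (5*(S)) ⇒ (5*(R)) ⇒ (5*((S))) ⇒ (5*((S*R))) ⇒ (5*((R*R))) ⇒ (5*((5*R))) ⇒ (5*((5*5)))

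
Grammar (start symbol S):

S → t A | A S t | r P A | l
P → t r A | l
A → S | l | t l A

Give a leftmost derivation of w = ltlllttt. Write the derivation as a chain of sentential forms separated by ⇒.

S ⇒ ASt ⇒ lSt ⇒ lAStt ⇒ lSStt ⇒ ltAStt ⇒ ltlStt ⇒ ltlASttt ⇒ ltlSSttt ⇒ ltllSttt ⇒ ltlllttt

S ⇒ ASt   [S → A S t]
ASt ⇒ lSt   [A → l]
lSt ⇒ lAStt   [S → A S t]
lAStt ⇒ lSStt   [A → S]
lSStt ⇒ ltAStt   [S → t A]
ltAStt ⇒ ltlStt   [A → l]
ltlStt ⇒ ltlASttt   [S → A S t]
ltlASttt ⇒ ltlSSttt   [A → S]
ltlSSttt ⇒ ltllSttt   [S → l]
ltllSttt ⇒ ltlllttt   [S → l]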